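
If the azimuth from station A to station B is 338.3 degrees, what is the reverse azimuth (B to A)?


back azimuth = (338.3 + 180) mod 360 = 158.3 degrees

158.3 degrees


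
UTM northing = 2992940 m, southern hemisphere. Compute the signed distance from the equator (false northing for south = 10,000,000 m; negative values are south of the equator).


For southern: actual = 2992940 - 10000000 = -7007060 m

-7007060 m


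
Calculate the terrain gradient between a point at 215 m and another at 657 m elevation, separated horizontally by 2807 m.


gradient = (657 - 215) / 2807 = 442 / 2807 = 0.1575

0.1575


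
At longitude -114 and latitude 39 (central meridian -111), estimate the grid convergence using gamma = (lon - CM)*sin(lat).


gamma = (-114 - -111) * sin(39) = -3 * 0.62932 = -1.888 degrees

-1.888 degrees


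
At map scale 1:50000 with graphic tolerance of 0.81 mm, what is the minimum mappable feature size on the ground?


ground = 0.81 mm * 50000 / 1000 = 40.5 m

40.5 m


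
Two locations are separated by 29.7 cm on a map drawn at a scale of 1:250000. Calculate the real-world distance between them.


ground = 29.7 cm * 250000 / 100 = 74250.0 m = 74.25 km

74.25 km


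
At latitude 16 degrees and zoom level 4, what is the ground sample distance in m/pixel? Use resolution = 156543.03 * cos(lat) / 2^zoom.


res = 156543.03 * cos(16) / 2^4 = 156543.03 * 0.9612617 / 16 = 9404.93 m/pixel

9404.93 m/pixel


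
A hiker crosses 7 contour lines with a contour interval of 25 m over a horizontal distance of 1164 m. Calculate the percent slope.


elevation change = 7 * 25 = 175 m
slope = 175 / 1164 * 100 = 15.0%

15.0%


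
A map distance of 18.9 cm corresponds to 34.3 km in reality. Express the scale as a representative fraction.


ground = 34.3 km = 3430000 cm; RF denominator = ground / map = 3430000 / 18.9 ≈ 181481; RF = 1:181481

1:181481


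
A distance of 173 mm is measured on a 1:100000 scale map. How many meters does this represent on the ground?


ground = 173 mm * 100000 / 1000 = 17300.0 m

17300.0 m


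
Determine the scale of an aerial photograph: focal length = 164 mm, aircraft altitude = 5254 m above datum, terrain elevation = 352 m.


scale = f / (H - h) = 164 mm / 4902 m = 164 / 4902000 = 1:29890

1:29890


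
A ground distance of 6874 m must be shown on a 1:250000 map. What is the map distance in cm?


map_cm = 6874 * 100 / 250000 = 2.7496 cm ≈ 2.75 cm

2.75 cm


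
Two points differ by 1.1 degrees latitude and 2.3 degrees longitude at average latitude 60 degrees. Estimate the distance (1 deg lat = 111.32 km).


dlat_km = 1.1 * 111.32 = 122.452
dlon_km = 2.3 * 111.32 * cos(60) ≈ 128.018
dist = sqrt(122.452^2 + 128.018^2) ≈ 177.2 km

177.2 km


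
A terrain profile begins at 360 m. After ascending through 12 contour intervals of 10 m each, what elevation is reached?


elevation = 360 + 12 * 10 = 480 m

480 m


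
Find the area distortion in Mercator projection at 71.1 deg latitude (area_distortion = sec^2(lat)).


area_distortion = 1/cos^2(71.1) = 9.531

9.531


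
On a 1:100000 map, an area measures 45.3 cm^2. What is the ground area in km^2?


ground_area = 45.3 * (100000/100)^2 = 45300000.0 m^2 = 45.3 km^2

45.3 km^2


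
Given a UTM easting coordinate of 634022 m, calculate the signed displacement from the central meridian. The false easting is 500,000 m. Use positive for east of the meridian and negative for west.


displacement = 634022 - 500000 = 134022 m

134022 m


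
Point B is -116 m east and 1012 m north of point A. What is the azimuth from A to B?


az = atan2(-116, 1012) = -6.5 deg
adjusted to 0-360: 353.5 degrees

353.5 degrees


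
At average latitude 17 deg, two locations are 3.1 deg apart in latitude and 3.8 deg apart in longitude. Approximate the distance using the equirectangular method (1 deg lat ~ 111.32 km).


dlat_km = 3.1 * 111.32 = 345.092
dlon_km = 3.8 * 111.32 * cos(17) ≈ 404.532
dist = sqrt(345.092^2 + 404.532^2) ≈ 531.7 km

531.7 km


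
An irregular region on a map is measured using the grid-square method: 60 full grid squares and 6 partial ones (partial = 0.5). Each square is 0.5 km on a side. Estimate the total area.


effective squares = 60 + 6 * 0.5 = 63.0
area = 63.0 * 0.25 = 15.75 km^2

15.75 km^2


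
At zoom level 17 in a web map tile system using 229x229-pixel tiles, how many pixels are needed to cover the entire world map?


tiles per axis = 2^17 = 131072
total tiles = 131072^2 = 17179869184
pixels per axis = 131072 * 229 = 30015488
total pixels = 30015488^2 = 900929519878144

900929519878144 pixels


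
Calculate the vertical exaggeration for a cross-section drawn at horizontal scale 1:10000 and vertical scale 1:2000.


VE = horizontal_scale / vertical_scale = 10000 / 2000 = 5.0

5.0x


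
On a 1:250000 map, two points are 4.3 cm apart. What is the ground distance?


ground = 4.3 cm * 250000 / 100 = 10750.0 m = 10.75 km

10.75 km


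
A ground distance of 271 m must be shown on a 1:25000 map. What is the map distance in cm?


map_cm = 271 * 100 / 25000 = 1.084 cm ≈ 1.08 cm

1.08 cm


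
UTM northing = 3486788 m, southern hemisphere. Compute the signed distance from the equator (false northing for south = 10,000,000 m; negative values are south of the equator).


For southern: actual = 3486788 - 10000000 = -6513212 m

-6513212 m


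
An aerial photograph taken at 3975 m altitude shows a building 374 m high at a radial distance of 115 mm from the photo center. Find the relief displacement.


d = h * r / H = 374 * 115 / 3975 = 10.82 mm

10.82 mm


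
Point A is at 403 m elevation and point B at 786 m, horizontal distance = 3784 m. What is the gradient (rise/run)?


gradient = (786 - 403) / 3784 = 383 / 3784 = 0.1012

0.1012


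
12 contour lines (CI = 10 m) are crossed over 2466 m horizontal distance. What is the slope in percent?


elevation change = 12 * 10 = 120 m
slope = 120 / 2466 * 100 = 4.9%

4.9%


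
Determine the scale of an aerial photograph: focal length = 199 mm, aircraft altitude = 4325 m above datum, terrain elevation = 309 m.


scale = f / (H - h) = 199 mm / 4016 m = 199 / 4016000 = 1:20181

1:20181


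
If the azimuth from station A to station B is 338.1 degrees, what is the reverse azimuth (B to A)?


back azimuth = (338.1 + 180) mod 360 = 158.1 degrees

158.1 degrees


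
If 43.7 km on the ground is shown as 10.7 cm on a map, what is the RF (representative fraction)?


ground = 43.7 km = 4370000 cm; RF denominator = ground / map = 4370000 / 10.7 ≈ 408411; RF = 1:408411

1:408411


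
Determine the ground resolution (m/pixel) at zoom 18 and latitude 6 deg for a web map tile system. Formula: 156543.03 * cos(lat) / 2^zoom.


res = 156543.03 * cos(6) / 2^18 = 156543.03 * 0.9945219 / 262144 = 0.59 m/pixel

0.59 m/pixel


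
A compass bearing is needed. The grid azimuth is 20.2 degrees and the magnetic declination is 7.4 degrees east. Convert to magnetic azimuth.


magnetic azimuth = grid azimuth - declination (east +ve)
mag_az = 20.2 - 7.4 = 12.8 degrees

12.8 degrees


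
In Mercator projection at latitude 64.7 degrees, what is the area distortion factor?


area_distortion = 1/cos^2(64.7) = 5.475

5.475


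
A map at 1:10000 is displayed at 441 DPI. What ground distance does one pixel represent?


pixel_cm = 2.54 / 441 ≈ 0.00576 cm
ground = pixel_cm * 10000 / 100 = 2.54 * 10000 / (441 * 100) = 25400 / 44100 ≈ 0.58 m

0.58 m


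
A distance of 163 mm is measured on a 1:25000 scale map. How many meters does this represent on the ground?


ground = 163 mm * 25000 / 1000 = 4075.0 m

4075.0 m


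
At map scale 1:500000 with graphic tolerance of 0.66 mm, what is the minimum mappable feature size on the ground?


ground = 0.66 mm * 500000 / 1000 = 330.0 m

330.0 m


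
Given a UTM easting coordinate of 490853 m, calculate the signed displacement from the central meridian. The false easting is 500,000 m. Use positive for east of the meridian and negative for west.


displacement = 490853 - 500000 = -9147 m

-9147 m


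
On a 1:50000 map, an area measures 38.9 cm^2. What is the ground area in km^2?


ground_area = 38.9 * (50000/100)^2 = 9725000.0 m^2 = 9.725 km^2

9.725 km^2


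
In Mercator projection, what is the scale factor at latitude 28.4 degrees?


SF = 1 / cos(28.4) = 1 / 0.879649 = 1.137

1.137


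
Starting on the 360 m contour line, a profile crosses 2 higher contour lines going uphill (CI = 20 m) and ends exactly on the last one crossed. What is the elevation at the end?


elevation = 360 + 2 * 20 = 400 m

400 m


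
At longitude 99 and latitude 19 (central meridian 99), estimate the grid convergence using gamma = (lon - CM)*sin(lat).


gamma = (99 - 99) * sin(19) = 0 * 0.325568 = 0.0 degrees

0.0 degrees


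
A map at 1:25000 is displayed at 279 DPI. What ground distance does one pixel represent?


pixel_cm = 2.54 / 279 ≈ 0.009104 cm
ground = pixel_cm * 25000 / 100 = 2.54 * 25000 / (279 * 100) = 63500 / 27900 ≈ 2.28 m

2.28 m


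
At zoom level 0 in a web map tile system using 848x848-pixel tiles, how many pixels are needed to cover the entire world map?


tiles per axis = 2^0 = 1
total tiles = 1^2 = 1
pixels per axis = 1 * 848 = 848
total pixels = 848^2 = 719104

719104 pixels


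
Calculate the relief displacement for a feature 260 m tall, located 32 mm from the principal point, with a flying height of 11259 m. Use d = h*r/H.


d = h * r / H = 260 * 32 / 11259 = 0.74 mm

0.74 mm


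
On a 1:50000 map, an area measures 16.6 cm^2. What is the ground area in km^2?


ground_area = 16.6 * (50000/100)^2 = 4150000.0 m^2 = 4.15 km^2

4.15 km^2


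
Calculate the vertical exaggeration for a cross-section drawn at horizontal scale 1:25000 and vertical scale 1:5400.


VE = horizontal_scale / vertical_scale = 25000 / 5400 ≈ 4.6

4.6x


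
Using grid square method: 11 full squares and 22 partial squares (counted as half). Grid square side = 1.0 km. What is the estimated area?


effective squares = 11 + 22 * 0.5 = 22.0
area = 22.0 * 1.0 = 22.0 km^2

22.0 km^2


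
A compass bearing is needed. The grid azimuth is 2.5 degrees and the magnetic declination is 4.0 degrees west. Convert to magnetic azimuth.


magnetic azimuth = grid azimuth - declination (east +ve)
mag_az = 2.5 - -4.0 = 6.5 degrees

6.5 degrees


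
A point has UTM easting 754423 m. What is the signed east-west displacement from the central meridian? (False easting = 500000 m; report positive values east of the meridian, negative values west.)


displacement = 754423 - 500000 = 254423 m

254423 m


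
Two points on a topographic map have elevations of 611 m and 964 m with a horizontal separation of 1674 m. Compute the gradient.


gradient = (964 - 611) / 1674 = 353 / 1674 = 0.2109

0.2109


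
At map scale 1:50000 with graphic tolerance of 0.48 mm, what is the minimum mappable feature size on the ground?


ground = 0.48 mm * 50000 / 1000 = 24.0 m

24.0 m


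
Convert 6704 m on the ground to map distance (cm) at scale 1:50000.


map_cm = 6704 * 100 / 50000 = 13.408 cm ≈ 13.41 cm

13.41 cm


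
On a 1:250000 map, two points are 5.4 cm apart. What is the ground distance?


ground = 5.4 cm * 250000 / 100 = 13500.0 m = 13.5 km

13.5 km


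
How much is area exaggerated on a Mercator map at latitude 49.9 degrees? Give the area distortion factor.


area_distortion = 1/cos^2(49.9) = 2.41

2.41


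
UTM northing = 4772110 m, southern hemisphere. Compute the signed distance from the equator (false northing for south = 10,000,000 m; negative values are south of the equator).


For southern: actual = 4772110 - 10000000 = -5227890 m

-5227890 m


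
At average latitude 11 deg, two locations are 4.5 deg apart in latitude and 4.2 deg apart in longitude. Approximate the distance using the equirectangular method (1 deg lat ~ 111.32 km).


dlat_km = 4.5 * 111.32 = 500.94
dlon_km = 4.2 * 111.32 * cos(11) ≈ 458.954
dist = sqrt(500.94^2 + 458.954^2) ≈ 679.4 km

679.4 km


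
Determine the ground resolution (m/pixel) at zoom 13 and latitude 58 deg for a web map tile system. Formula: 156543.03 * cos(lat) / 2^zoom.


res = 156543.03 * cos(58) / 2^13 = 156543.03 * 0.52991926 / 8192 = 10.13 m/pixel

10.13 m/pixel


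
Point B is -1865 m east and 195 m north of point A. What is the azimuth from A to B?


az = atan2(-1865, 195) = -84.0 deg
adjusted to 0-360: 276.0 degrees

276.0 degrees


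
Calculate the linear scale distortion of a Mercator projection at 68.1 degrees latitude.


SF = 1 / cos(68.1) = 1 / 0.372988 = 2.681

2.681


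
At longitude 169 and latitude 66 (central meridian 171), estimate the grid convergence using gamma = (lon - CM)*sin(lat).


gamma = (169 - 171) * sin(66) = -2 * 0.913545 = -1.827 degrees

-1.827 degrees


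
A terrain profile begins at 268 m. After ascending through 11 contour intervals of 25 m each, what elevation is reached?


elevation = 268 + 11 * 25 = 543 m

543 m


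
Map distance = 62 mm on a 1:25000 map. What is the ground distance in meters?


ground = 62 mm * 25000 / 1000 = 1550.0 m

1550.0 m


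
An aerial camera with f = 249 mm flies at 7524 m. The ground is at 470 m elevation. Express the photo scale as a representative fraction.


scale = f / (H - h) = 249 mm / 7054 m = 249 / 7054000 = 1:28329

1:28329


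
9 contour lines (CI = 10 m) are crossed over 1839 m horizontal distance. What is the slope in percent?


elevation change = 9 * 10 = 90 m
slope = 90 / 1839 * 100 = 4.9%

4.9%


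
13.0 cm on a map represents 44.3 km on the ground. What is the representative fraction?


ground = 44.3 km = 4430000 cm; RF denominator = ground / map = 4430000 / 13.0 ≈ 340769; RF = 1:340769

1:340769


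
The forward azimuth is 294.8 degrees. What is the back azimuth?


back azimuth = (294.8 + 180) mod 360 = 114.8 degrees

114.8 degrees


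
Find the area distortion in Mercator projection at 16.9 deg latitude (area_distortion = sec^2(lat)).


area_distortion = 1/cos^2(16.9) = 1.092

1.092


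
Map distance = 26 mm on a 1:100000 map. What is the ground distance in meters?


ground = 26 mm * 100000 / 1000 = 2600.0 m

2600.0 m


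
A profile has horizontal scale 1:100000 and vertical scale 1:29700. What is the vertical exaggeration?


VE = horizontal_scale / vertical_scale = 100000 / 29700 ≈ 3.4

3.4x


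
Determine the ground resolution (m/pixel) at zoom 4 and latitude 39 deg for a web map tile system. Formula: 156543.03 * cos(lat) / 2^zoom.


res = 156543.03 * cos(39) / 2^4 = 156543.03 * 0.77714596 / 16 = 7603.55 m/pixel

7603.55 m/pixel


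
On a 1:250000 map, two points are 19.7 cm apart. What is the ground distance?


ground = 19.7 cm * 250000 / 100 = 49250.0 m = 49.25 km

49.25 km


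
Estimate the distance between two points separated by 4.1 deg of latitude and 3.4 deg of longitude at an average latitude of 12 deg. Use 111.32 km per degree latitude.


dlat_km = 4.1 * 111.32 = 456.412
dlon_km = 3.4 * 111.32 * cos(12) ≈ 370.217
dist = sqrt(456.412^2 + 370.217^2) ≈ 587.7 km

587.7 km


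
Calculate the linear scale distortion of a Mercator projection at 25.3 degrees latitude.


SF = 1 / cos(25.3) = 1 / 0.904083 = 1.106

1.106


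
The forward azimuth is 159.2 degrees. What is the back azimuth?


back azimuth = (159.2 + 180) mod 360 = 339.2 degrees

339.2 degrees


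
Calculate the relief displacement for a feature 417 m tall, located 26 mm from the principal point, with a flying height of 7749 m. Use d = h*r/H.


d = h * r / H = 417 * 26 / 7749 = 1.4 mm

1.4 mm


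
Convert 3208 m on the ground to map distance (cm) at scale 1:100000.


map_cm = 3208 * 100 / 100000 = 3.208 cm ≈ 3.21 cm

3.21 cm


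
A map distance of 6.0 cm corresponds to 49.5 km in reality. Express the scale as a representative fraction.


ground = 49.5 km = 4950000 cm; RF denominator = ground / map = 4950000 / 6.0 = 825000; RF = 1:825000

1:825000


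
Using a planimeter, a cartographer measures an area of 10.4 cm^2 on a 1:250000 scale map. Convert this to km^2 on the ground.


ground_area = 10.4 * (250000/100)^2 = 65000000.0 m^2 = 65.0 km^2

65.0 km^2


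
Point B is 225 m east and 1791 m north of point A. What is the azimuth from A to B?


az = atan2(225, 1791) = 7.2 deg
adjusted to 0-360: 7.2 degrees

7.2 degrees


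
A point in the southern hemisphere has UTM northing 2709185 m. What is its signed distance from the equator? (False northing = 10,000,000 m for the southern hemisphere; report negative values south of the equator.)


For southern: actual = 2709185 - 10000000 = -7290815 m

-7290815 m


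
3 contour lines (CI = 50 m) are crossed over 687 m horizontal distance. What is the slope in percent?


elevation change = 3 * 50 = 150 m
slope = 150 / 687 * 100 = 21.8%

21.8%


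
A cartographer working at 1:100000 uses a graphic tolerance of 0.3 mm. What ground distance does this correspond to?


ground = 0.3 mm * 100000 / 1000 = 30.0 m

30.0 m


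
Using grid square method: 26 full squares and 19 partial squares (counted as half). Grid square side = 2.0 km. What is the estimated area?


effective squares = 26 + 19 * 0.5 = 35.5
area = 35.5 * 4.0 = 142.0 km^2

142.0 km^2


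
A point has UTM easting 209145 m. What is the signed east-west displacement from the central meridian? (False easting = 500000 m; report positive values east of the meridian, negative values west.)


displacement = 209145 - 500000 = -290855 m

-290855 m


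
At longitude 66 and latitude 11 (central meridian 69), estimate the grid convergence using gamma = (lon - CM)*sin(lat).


gamma = (66 - 69) * sin(11) = -3 * 0.190809 = -0.572 degrees

-0.572 degrees


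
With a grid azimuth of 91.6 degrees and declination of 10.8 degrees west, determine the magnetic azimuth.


magnetic azimuth = grid azimuth - declination (east +ve)
mag_az = 91.6 - -10.8 = 102.4 degrees

102.4 degrees


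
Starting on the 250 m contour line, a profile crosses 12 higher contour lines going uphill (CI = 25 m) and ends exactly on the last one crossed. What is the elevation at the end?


elevation = 250 + 12 * 25 = 550 m

550 m


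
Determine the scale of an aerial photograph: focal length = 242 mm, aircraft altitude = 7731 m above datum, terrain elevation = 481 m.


scale = f / (H - h) = 242 mm / 7250 m = 242 / 7250000 = 1:29959

1:29959


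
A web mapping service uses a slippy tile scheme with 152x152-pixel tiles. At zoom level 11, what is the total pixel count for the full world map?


tiles per axis = 2^11 = 2048
total tiles = 2048^2 = 4194304
pixels per axis = 2048 * 152 = 311296
total pixels = 311296^2 = 96905199616

96905199616 pixels


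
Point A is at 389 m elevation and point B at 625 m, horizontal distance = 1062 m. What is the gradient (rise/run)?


gradient = (625 - 389) / 1062 = 236 / 1062 = 0.2222

0.2222


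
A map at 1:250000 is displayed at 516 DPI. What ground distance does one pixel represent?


pixel_cm = 2.54 / 516 ≈ 0.004922 cm
ground = pixel_cm * 250000 / 100 = 2.54 * 250000 / (516 * 100) = 635000 / 51600 ≈ 12.31 m

12.31 m


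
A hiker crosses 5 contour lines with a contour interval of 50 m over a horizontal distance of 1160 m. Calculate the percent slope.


elevation change = 5 * 50 = 250 m
slope = 250 / 1160 * 100 = 21.6%

21.6%


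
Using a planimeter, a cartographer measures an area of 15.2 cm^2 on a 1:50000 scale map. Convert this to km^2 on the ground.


ground_area = 15.2 * (50000/100)^2 = 3800000.0 m^2 = 3.8 km^2

3.8 km^2


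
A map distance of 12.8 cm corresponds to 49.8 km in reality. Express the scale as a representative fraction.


ground = 49.8 km = 4980000 cm; RF denominator = ground / map = 4980000 / 12.8 ≈ 389063; RF = 1:389063

1:389063


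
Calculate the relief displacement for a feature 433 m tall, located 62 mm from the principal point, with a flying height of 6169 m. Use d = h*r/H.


d = h * r / H = 433 * 62 / 6169 = 4.35 mm

4.35 mm


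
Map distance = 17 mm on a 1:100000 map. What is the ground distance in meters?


ground = 17 mm * 100000 / 1000 = 1700.0 m

1700.0 m


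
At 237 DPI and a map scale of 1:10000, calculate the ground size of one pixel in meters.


pixel_cm = 2.54 / 237 ≈ 0.010717 cm
ground = pixel_cm * 10000 / 100 = 2.54 * 10000 / (237 * 100) = 25400 / 23700 ≈ 1.07 m

1.07 m


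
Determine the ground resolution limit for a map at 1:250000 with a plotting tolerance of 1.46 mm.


ground = 1.46 mm * 250000 / 1000 = 365.0 m

365.0 m


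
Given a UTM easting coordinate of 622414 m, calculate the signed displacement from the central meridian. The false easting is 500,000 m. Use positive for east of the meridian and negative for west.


displacement = 622414 - 500000 = 122414 m

122414 m


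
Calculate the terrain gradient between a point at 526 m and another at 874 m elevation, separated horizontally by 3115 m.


gradient = (874 - 526) / 3115 = 348 / 3115 = 0.1117

0.1117


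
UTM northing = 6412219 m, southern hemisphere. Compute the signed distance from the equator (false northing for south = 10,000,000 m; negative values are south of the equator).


For southern: actual = 6412219 - 10000000 = -3587781 m

-3587781 m


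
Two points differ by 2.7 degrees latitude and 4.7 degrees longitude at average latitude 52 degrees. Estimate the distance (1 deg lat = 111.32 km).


dlat_km = 2.7 * 111.32 = 300.564
dlon_km = 4.7 * 111.32 * cos(52) ≈ 322.117
dist = sqrt(300.564^2 + 322.117^2) ≈ 440.6 km

440.6 km


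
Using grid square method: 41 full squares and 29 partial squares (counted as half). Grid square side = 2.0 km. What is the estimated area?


effective squares = 41 + 29 * 0.5 = 55.5
area = 55.5 * 4.0 = 222.0 km^2

222.0 km^2


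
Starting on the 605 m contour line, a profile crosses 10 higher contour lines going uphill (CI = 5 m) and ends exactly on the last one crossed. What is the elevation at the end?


elevation = 605 + 10 * 5 = 655 m

655 m


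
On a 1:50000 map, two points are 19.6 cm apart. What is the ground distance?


ground = 19.6 cm * 50000 / 100 = 9800.0 m = 9.8 km

9.8 km


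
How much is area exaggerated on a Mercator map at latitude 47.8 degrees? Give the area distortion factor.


area_distortion = 1/cos^2(47.8) = 2.216

2.216


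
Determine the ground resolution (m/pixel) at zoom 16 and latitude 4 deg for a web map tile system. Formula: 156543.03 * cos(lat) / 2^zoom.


res = 156543.03 * cos(4) / 2^16 = 156543.03 * 0.99756405 / 65536 = 2.38 m/pixel

2.38 m/pixel


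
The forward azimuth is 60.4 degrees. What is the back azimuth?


back azimuth = (60.4 + 180) mod 360 = 240.4 degrees

240.4 degrees


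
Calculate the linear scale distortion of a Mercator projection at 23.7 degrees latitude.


SF = 1 / cos(23.7) = 1 / 0.915663 = 1.092

1.092


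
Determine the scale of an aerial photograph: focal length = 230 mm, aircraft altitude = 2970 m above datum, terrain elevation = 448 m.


scale = f / (H - h) = 230 mm / 2522 m = 230 / 2522000 = 1:10965

1:10965


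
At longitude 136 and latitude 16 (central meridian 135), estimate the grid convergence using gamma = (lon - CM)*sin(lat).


gamma = (136 - 135) * sin(16) = 1 * 0.275637 = 0.276 degrees

0.276 degrees


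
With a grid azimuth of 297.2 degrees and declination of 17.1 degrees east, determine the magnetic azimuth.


magnetic azimuth = grid azimuth - declination (east +ve)
mag_az = 297.2 - 17.1 = 280.1 degrees

280.1 degrees


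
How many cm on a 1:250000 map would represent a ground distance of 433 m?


map_cm = 433 * 100 / 250000 = 0.1732 cm ≈ 0.17 cm

0.17 cm


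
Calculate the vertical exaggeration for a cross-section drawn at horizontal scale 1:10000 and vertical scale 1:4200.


VE = horizontal_scale / vertical_scale = 10000 / 4200 ≈ 2.4

2.4x


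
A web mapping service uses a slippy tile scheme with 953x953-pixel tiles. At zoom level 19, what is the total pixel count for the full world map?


tiles per axis = 2^19 = 524288
total tiles = 524288^2 = 274877906944
pixels per axis = 524288 * 953 = 499646464
total pixels = 499646464^2 = 249646588987703296

249646588987703296 pixels


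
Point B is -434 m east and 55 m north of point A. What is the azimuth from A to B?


az = atan2(-434, 55) = -82.8 deg
adjusted to 0-360: 277.2 degrees

277.2 degrees


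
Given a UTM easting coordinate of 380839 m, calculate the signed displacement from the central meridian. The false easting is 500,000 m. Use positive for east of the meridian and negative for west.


displacement = 380839 - 500000 = -119161 m

-119161 m


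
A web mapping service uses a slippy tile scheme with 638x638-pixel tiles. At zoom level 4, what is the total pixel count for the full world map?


tiles per axis = 2^4 = 16
total tiles = 16^2 = 256
pixels per axis = 16 * 638 = 10208
total pixels = 10208^2 = 104203264

104203264 pixels


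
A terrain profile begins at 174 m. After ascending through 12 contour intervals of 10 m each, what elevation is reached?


elevation = 174 + 12 * 10 = 294 m

294 m


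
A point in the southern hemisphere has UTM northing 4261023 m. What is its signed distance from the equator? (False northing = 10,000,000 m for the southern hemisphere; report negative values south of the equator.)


For southern: actual = 4261023 - 10000000 = -5738977 m

-5738977 m


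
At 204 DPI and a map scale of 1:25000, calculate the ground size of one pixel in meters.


pixel_cm = 2.54 / 204 ≈ 0.012451 cm
ground = pixel_cm * 25000 / 100 = 2.54 * 25000 / (204 * 100) = 63500 / 20400 ≈ 3.11 m

3.11 m


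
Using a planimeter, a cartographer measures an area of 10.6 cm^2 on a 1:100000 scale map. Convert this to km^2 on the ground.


ground_area = 10.6 * (100000/100)^2 = 10600000.0 m^2 = 10.6 km^2

10.6 km^2


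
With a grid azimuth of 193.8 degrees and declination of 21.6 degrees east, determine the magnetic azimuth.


magnetic azimuth = grid azimuth - declination (east +ve)
mag_az = 193.8 - 21.6 = 172.2 degrees

172.2 degrees


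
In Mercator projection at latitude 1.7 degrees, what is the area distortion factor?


area_distortion = 1/cos^2(1.7) = 1.001

1.001


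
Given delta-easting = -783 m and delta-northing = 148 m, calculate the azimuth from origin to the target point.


az = atan2(-783, 148) = -79.3 deg
adjusted to 0-360: 280.7 degrees

280.7 degrees


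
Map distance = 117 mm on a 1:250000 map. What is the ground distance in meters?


ground = 117 mm * 250000 / 1000 = 29250.0 m

29250.0 m


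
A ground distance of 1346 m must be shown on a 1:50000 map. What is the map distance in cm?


map_cm = 1346 * 100 / 50000 = 2.692 cm ≈ 2.69 cm

2.69 cm


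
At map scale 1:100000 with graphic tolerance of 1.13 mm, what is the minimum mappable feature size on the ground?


ground = 1.13 mm * 100000 / 1000 = 113.0 m

113.0 m


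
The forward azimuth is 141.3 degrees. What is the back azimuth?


back azimuth = (141.3 + 180) mod 360 = 321.3 degrees

321.3 degrees


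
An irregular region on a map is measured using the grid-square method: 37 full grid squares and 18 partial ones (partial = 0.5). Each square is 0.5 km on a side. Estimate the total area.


effective squares = 37 + 18 * 0.5 = 46.0
area = 46.0 * 0.25 = 11.5 km^2

11.5 km^2


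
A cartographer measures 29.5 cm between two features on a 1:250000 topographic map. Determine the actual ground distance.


ground = 29.5 cm * 250000 / 100 = 73750.0 m = 73.75 km

73.75 km


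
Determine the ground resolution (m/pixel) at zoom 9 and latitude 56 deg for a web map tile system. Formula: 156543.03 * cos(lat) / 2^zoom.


res = 156543.03 * cos(56) / 2^9 = 156543.03 * 0.5591929 / 512 = 170.97 m/pixel

170.97 m/pixel


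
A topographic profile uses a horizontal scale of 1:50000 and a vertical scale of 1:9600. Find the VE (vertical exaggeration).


VE = horizontal_scale / vertical_scale = 50000 / 9600 ≈ 5.2

5.2x


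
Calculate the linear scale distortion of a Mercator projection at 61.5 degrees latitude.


SF = 1 / cos(61.5) = 1 / 0.477159 = 2.096

2.096


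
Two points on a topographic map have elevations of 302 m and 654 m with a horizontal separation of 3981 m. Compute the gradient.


gradient = (654 - 302) / 3981 = 352 / 3981 = 0.0884

0.0884


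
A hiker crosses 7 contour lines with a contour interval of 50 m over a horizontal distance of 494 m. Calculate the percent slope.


elevation change = 7 * 50 = 350 m
slope = 350 / 494 * 100 = 70.9%

70.9%


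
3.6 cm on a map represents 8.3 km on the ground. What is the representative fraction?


ground = 8.3 km = 830000 cm; RF denominator = ground / map = 830000 / 3.6 ≈ 230556; RF = 1:230556

1:230556


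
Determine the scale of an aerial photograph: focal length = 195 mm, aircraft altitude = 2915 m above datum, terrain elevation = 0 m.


scale = f / (H - h) = 195 mm / 2915 m = 195 / 2915000 = 1:14949

1:14949


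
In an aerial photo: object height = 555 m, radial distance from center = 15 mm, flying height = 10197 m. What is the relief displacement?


d = h * r / H = 555 * 15 / 10197 = 0.82 mm

0.82 mm


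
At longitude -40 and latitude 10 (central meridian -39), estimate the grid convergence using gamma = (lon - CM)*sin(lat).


gamma = (-40 - -39) * sin(10) = -1 * 0.173648 = -0.174 degrees

-0.174 degrees


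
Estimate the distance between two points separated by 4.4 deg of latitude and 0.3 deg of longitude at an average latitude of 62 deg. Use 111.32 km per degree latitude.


dlat_km = 4.4 * 111.32 = 489.808
dlon_km = 0.3 * 111.32 * cos(62) ≈ 15.678
dist = sqrt(489.808^2 + 15.678^2) ≈ 490.1 km

490.1 km


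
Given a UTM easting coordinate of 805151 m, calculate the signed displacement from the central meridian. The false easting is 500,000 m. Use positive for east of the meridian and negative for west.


displacement = 805151 - 500000 = 305151 m

305151 m


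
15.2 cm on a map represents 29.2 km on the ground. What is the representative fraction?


ground = 29.2 km = 2920000 cm; RF denominator = ground / map = 2920000 / 15.2 ≈ 192105; RF = 1:192105

1:192105


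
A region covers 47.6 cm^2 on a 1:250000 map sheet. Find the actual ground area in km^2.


ground_area = 47.6 * (250000/100)^2 = 297500000.0 m^2 = 297.5 km^2

297.5 km^2


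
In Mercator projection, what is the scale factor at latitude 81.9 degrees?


SF = 1 / cos(81.9) = 1 / 0.140901 = 7.097

7.097


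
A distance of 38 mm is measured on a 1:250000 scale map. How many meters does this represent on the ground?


ground = 38 mm * 250000 / 1000 = 9500.0 m

9500.0 m


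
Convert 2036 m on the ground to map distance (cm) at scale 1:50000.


map_cm = 2036 * 100 / 50000 = 4.072 cm ≈ 4.07 cm

4.07 cm


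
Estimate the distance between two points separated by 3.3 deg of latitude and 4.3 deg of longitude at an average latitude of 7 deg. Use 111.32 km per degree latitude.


dlat_km = 3.3 * 111.32 = 367.356
dlon_km = 4.3 * 111.32 * cos(7) ≈ 475.108
dist = sqrt(367.356^2 + 475.108^2) ≈ 600.6 km

600.6 km


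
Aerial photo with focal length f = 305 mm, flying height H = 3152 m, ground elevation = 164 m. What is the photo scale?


scale = f / (H - h) = 305 mm / 2988 m = 305 / 2988000 = 1:9797

1:9797


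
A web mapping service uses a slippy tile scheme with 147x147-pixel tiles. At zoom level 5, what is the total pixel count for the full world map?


tiles per axis = 2^5 = 32
total tiles = 32^2 = 1024
pixels per axis = 32 * 147 = 4704
total pixels = 4704^2 = 22127616

22127616 pixels


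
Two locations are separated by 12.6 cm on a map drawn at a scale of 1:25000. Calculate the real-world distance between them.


ground = 12.6 cm * 25000 / 100 = 3150.0 m = 3.15 km

3.15 km


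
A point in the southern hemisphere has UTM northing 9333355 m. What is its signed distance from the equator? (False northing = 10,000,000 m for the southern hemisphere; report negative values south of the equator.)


For southern: actual = 9333355 - 10000000 = -666645 m

-666645 m


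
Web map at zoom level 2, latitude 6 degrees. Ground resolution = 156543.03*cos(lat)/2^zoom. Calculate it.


res = 156543.03 * cos(6) / 2^2 = 156543.03 * 0.9945219 / 4 = 38921.37 m/pixel

38921.37 m/pixel


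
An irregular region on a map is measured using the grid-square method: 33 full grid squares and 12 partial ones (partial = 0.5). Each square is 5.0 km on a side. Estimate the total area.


effective squares = 33 + 12 * 0.5 = 39.0
area = 39.0 * 25.0 = 975.0 km^2

975.0 km^2


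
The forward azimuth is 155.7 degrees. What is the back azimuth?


back azimuth = (155.7 + 180) mod 360 = 335.7 degrees

335.7 degrees


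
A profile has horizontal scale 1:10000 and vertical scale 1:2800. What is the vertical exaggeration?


VE = horizontal_scale / vertical_scale = 10000 / 2800 ≈ 3.6

3.6x


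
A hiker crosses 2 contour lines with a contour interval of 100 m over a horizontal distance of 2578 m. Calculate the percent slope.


elevation change = 2 * 100 = 200 m
slope = 200 / 2578 * 100 = 7.8%

7.8%


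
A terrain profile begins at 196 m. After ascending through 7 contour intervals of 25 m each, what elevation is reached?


elevation = 196 + 7 * 25 = 371 m

371 m


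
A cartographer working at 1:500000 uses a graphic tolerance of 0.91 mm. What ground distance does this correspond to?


ground = 0.91 mm * 500000 / 1000 = 455.0 m

455.0 m


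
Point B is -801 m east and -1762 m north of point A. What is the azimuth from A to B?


az = atan2(-801, -1762) = -155.6 deg
adjusted to 0-360: 204.4 degrees

204.4 degrees


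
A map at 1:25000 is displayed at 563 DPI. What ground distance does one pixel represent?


pixel_cm = 2.54 / 563 ≈ 0.004512 cm
ground = pixel_cm * 25000 / 100 = 2.54 * 25000 / (563 * 100) = 63500 / 56300 ≈ 1.13 m

1.13 m


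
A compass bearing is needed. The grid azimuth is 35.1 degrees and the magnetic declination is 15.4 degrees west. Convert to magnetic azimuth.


magnetic azimuth = grid azimuth - declination (east +ve)
mag_az = 35.1 - -15.4 = 50.5 degrees

50.5 degrees


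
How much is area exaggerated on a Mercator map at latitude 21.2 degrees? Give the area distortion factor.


area_distortion = 1/cos^2(21.2) = 1.15

1.15


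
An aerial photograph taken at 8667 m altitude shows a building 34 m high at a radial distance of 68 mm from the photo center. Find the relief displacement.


d = h * r / H = 34 * 68 / 8667 = 0.27 mm

0.27 mm


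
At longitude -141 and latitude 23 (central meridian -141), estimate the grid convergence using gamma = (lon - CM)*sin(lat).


gamma = (-141 - -141) * sin(23) = 0 * 0.390731 = 0.0 degrees

0.0 degrees


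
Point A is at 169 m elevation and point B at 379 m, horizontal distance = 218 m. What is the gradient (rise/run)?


gradient = (379 - 169) / 218 = 210 / 218 = 0.9633

0.9633


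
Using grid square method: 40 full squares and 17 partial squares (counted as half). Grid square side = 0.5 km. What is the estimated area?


effective squares = 40 + 17 * 0.5 = 48.5
area = 48.5 * 0.25 = 12.125 km^2

12.125 km^2


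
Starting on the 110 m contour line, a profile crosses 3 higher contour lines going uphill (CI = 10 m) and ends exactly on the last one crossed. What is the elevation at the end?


elevation = 110 + 3 * 10 = 140 m

140 m


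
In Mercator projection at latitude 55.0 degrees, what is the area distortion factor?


area_distortion = 1/cos^2(55.0) = 3.04

3.04


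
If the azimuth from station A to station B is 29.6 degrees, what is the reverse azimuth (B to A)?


back azimuth = (29.6 + 180) mod 360 = 209.6 degrees

209.6 degrees


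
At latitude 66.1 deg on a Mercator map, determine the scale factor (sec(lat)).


SF = 1 / cos(66.1) = 1 / 0.405142 = 2.468

2.468


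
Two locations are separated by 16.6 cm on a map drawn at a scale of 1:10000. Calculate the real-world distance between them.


ground = 16.6 cm * 10000 / 100 = 1660.0 m = 1.66 km

1.66 km


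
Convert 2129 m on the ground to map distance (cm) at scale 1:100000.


map_cm = 2129 * 100 / 100000 = 2.129 cm ≈ 2.13 cm

2.13 cm


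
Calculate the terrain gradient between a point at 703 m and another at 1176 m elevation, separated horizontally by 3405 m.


gradient = (1176 - 703) / 3405 = 473 / 3405 = 0.1389

0.1389


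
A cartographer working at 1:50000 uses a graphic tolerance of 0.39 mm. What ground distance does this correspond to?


ground = 0.39 mm * 50000 / 1000 = 19.5 m

19.5 m


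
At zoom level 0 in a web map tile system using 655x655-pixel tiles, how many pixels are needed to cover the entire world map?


tiles per axis = 2^0 = 1
total tiles = 1^2 = 1
pixels per axis = 1 * 655 = 655
total pixels = 655^2 = 429025

429025 pixels


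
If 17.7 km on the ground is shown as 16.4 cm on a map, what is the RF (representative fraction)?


ground = 17.7 km = 1770000 cm; RF denominator = ground / map = 1770000 / 16.4 ≈ 107927; RF = 1:107927

1:107927


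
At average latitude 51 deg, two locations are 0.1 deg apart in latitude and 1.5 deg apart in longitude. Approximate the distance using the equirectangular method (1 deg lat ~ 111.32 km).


dlat_km = 0.1 * 111.32 = 11.132
dlon_km = 1.5 * 111.32 * cos(51) ≈ 105.084
dist = sqrt(11.132^2 + 105.084^2) ≈ 105.7 km

105.7 km


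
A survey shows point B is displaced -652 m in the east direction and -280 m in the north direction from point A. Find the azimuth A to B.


az = atan2(-652, -280) = -113.2 deg
adjusted to 0-360: 246.8 degrees

246.8 degrees


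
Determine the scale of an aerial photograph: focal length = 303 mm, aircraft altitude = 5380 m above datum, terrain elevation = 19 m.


scale = f / (H - h) = 303 mm / 5361 m = 303 / 5361000 = 1:17693

1:17693


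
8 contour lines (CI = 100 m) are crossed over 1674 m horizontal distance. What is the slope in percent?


elevation change = 8 * 100 = 800 m
slope = 800 / 1674 * 100 = 47.8%

47.8%


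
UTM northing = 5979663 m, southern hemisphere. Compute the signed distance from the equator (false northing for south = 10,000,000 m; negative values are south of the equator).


For southern: actual = 5979663 - 10000000 = -4020337 m

-4020337 m


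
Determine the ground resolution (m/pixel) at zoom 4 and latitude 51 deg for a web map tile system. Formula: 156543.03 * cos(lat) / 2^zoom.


res = 156543.03 * cos(51) / 2^4 = 156543.03 * 0.62932039 / 16 = 6157.23 m/pixel

6157.23 m/pixel


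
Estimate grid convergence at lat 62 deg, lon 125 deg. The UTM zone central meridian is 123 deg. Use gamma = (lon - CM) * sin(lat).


gamma = (125 - 123) * sin(62) = 2 * 0.882948 = 1.766 degrees

1.766 degrees


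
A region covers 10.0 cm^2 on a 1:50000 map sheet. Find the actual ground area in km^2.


ground_area = 10.0 * (50000/100)^2 = 2500000.0 m^2 = 2.5 km^2

2.5 km^2


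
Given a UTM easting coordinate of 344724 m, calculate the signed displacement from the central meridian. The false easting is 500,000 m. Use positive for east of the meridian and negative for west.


displacement = 344724 - 500000 = -155276 m

-155276 m


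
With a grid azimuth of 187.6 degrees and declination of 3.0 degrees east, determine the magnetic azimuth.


magnetic azimuth = grid azimuth - declination (east +ve)
mag_az = 187.6 - 3.0 = 184.6 degrees

184.6 degrees
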